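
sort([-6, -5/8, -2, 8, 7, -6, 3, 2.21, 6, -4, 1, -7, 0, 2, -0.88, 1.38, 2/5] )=[-7, -6, -6, -4, -2, -0.88, -5/8, 0, 2/5, 1, 1.38, 2, 2.21, 3, 6, 7, 8] 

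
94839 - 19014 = 75825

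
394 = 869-475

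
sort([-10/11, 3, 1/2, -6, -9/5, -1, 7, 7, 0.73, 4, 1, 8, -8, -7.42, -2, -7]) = [-8, -7.42, -7, -6, -2, -9/5, -1, -10/11, 1/2, 0.73, 1, 3, 4, 7, 7, 8]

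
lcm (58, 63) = 3654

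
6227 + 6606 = 12833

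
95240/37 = 2574 + 2/37 ≈ 2574.05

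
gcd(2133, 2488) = 1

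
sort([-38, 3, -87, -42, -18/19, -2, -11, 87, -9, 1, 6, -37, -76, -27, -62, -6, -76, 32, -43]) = [-87, -76, -76, -62, -43, -42, -38, -37, -27, -11, -9, -6, -2, -18/19, 1, 3, 6, 32, 87]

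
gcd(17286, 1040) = 2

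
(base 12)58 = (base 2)1000100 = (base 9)75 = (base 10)68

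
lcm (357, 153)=1071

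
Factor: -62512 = -1 * 2^4 * 3907^1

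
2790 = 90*31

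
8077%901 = 869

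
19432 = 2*9716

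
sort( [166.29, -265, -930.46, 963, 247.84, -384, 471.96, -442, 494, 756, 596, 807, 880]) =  [-930.46, -442, -384, -265, 166.29, 247.84, 471.96, 494, 596, 756, 807, 880, 963]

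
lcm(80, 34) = 1360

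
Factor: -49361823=-1*3^2*7^1*103^1*7607^1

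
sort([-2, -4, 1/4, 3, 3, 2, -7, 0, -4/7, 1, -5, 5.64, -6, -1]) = [-7, -6, -5, -4, -2, -1, -4/7, 0, 1/4, 1, 2, 3, 3, 5.64]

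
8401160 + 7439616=15840776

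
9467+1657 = 11124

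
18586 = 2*9293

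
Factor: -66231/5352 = -1*2^(-3)*3^2*11^1 = -99/8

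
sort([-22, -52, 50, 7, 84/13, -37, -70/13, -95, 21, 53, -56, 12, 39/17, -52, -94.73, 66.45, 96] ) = [-95, -94.73, -56, -52, -52, -37, -22, -70/13, 39/17, 84/13, 7, 12, 21, 50, 53, 66.45, 96] 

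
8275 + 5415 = 13690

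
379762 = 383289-3527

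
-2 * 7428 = -14856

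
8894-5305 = 3589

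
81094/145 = 559+39/145 ≈ 559.27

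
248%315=248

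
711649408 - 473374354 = 238275054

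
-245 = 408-653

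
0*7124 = 0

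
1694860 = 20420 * 83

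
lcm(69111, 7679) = 69111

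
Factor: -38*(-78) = 2^2*3^1*13^1*19^1 = 2964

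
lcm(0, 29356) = 0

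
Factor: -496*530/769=-1*2^5*5^1*31^1*53^1*769^(-1)=-262880/769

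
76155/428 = 177 + 399/428≈177.93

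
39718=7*5674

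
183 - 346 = -163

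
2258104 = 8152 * 277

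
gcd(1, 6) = 1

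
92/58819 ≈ 0.00156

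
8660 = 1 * 8660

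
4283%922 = 595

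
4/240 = 1/60 ≈ 0.0167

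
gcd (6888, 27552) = 6888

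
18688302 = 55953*334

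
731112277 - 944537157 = -213424880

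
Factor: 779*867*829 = 3^1*17^2*19^1*41^1*829^1 = 559900797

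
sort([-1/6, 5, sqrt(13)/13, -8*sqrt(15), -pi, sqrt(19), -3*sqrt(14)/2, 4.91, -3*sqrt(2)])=[-8*sqrt(15), -3*sqrt(14)/2, -3*sqrt(2), -pi, -1/6, sqrt(13)/13, sqrt(19), 4.91, 5]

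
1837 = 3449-1612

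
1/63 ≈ 0.0159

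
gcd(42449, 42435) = 1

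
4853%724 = 509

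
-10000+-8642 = -18642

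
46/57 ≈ 0.807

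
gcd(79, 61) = 1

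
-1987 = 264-2251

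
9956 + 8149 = 18105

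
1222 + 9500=10722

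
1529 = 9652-8123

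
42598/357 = 119 + 115/357 ≈ 119.32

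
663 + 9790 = 10453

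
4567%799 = 572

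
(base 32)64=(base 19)a6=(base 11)169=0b11000100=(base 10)196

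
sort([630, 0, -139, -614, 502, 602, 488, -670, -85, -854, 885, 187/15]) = [-854, -670, -614, -139, -85, 0, 187/15, 488, 502, 602, 630, 885]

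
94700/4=23675=23675.00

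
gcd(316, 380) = 4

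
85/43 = 1+42/43≈1.98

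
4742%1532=146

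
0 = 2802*0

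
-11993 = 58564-70557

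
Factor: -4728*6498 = -1*2^4*3^3*19^2*197^1 = -30722544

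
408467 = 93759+314708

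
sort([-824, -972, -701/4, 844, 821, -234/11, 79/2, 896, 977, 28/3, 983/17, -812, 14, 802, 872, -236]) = [-972, -824, -812, -236, -701/4, -234/11, 28/3, 14, 79/2, 983/17, 802, 821, 844, 872, 896, 977]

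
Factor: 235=5^1 * 47^1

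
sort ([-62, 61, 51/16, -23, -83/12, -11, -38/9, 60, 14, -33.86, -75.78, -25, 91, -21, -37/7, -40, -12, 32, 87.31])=[-75.78, -62, -40, -33.86, -25, -23, -21, -12, -11, -83/12, -37/7, -38/9, 51/16, 14, 32, 60, 61, 87.31, 91]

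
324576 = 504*644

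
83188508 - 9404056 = 73784452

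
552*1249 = 689448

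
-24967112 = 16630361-41597473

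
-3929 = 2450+-6379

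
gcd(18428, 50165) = 1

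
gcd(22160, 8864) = 4432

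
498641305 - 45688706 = 452952599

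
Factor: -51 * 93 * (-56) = 2^3 * 3^2 * 7^1 * 17^1 * 31^1 = 265608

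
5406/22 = 245 + 8/11 ≈ 245.73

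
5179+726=5905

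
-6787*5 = -33935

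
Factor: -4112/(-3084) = 2^2*3^(-1) = 4/3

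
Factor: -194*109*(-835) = 2^1*5^1*97^1*109^1*167^1 = 17656910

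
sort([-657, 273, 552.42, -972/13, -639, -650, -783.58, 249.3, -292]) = [-783.58, -657, -650, -639, -292, -972/13, 249.3, 273, 552.42]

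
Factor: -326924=-1*2^2*13^1*6287^1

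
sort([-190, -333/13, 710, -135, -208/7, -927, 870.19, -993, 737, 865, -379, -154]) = [-993, -927, -379, -190, -154, -135, -208/7, -333/13, 710, 737, 865, 870.19]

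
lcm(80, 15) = 240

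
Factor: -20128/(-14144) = 2^(-1)*13^(-1)*37^1 = 37/26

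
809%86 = 35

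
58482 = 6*9747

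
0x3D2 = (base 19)2D9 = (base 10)978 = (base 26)1BG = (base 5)12403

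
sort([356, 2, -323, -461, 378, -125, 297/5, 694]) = [-461, -323, -125, 2, 297/5, 356, 378, 694]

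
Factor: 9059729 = 7^1*41^1*31567^1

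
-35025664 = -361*97024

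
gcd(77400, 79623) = 9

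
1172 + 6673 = 7845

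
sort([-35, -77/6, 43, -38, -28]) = [-38, -35, -28, -77/6, 43]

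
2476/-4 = -619 = -619.00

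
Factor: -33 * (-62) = 2^1 * 3^1 * 11^1 * 31^1 = 2046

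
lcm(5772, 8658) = 17316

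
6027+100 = 6127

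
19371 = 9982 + 9389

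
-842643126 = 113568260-956211386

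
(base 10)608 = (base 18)1fe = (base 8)1140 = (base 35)hd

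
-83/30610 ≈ -0.00271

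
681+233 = 914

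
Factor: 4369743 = 3^2 * 7^1 * 139^1 * 499^1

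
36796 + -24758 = 12038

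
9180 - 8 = 9172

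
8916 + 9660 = 18576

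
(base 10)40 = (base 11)37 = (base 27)1d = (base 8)50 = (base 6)104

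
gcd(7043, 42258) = 7043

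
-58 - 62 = -120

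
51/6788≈0.00751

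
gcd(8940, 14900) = 2980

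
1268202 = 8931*142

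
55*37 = 2035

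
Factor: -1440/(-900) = 2^3*5^(-1) = 8/5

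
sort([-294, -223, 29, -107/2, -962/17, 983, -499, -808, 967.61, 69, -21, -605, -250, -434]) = [-808, -605, -499, -434, -294, -250, -223, -962/17, -107/2, -21, 29, 69, 967.61, 983]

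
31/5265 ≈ 0.00589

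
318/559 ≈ 0.569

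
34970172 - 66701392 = -31731220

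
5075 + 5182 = 10257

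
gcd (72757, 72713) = 1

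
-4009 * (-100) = 400900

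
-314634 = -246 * 1279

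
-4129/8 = -516 - 1/8 ≈ -516.13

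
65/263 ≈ 0.247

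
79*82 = 6478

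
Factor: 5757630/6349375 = 2^1*3^1*5^(-3)*31^1*41^1*151^1*10159^(-1) = 1151526/1269875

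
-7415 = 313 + -7728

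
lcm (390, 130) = 390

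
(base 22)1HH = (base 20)23F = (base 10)875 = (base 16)36B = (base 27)15B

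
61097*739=45150683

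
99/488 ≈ 0.203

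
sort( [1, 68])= [1, 68]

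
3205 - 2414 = 791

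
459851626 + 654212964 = 1114064590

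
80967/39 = 26989/13 ≈ 2076.08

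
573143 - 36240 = 536903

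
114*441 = 50274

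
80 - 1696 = -1616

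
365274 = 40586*9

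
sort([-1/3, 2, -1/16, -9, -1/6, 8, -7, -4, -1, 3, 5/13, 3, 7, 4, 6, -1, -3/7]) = [-9, -7, -4, -1, -1, -3/7, -1/3, -1/6, -1/16, 5/13, 2, 3, 3, 4, 6, 7, 8]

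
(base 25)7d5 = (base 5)122310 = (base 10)4705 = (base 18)e97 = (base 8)11141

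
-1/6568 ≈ -0.000152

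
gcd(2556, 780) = 12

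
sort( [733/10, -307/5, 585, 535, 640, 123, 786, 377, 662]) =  [-307/5, 733/10, 123, 377, 535, 585, 640, 662, 786]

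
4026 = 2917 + 1109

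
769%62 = 25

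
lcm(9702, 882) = 9702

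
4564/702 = 6 + 176/351 ≈ 6.50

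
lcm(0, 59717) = 0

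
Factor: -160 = -1*2^5*5^1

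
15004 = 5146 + 9858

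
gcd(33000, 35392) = 8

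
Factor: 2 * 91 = 2^1 * 7^1 * 13^1 = 182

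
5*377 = 1885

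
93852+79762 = 173614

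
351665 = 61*5765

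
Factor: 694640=2^4*5^1*19^1*457^1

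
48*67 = 3216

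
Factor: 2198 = 2^1 * 7^1 * 157^1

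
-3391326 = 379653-3770979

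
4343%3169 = 1174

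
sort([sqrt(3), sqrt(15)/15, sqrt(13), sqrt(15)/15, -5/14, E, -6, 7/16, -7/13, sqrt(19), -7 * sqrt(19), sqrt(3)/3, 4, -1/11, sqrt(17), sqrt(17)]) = [-7 * sqrt(19), -6, -7/13, -5/14, -1/11, sqrt(15)/15, sqrt(15)/15, 7/16, sqrt(3)/3, sqrt(3), E, sqrt(13), 4, sqrt(17), sqrt(17), sqrt(19)]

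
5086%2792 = 2294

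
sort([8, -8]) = [-8, 8]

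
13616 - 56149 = -42533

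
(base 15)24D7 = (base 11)5999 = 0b1111010101100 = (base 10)7852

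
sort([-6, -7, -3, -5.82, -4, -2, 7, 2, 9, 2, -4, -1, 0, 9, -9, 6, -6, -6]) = [-9, -7, -6, -6, -6, -5.82, -4, -4, -3, -2, -1, 0, 2, 2, 6, 7, 9, 9]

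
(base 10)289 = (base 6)1201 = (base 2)100100001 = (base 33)8p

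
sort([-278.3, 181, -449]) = [-449, -278.3, 181]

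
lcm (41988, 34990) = 209940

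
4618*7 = 32326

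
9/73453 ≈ 0.000123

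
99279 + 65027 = 164306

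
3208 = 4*802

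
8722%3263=2196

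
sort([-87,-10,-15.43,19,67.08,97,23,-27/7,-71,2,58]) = [-87,-71,-15.43,-10,-27/7,2,19,23,58,67.08,97]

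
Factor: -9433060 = -1*2^2*5^1*7^1*13^1*71^1*73^1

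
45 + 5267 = 5312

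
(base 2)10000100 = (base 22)60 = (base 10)132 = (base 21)66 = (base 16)84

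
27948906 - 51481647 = -23532741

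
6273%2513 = 1247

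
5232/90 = 872/15 ≈ 58.13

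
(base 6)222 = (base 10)86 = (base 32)2m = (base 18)4e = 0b1010110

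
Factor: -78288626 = -1*2^1*13^1*19^3*439^1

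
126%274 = 126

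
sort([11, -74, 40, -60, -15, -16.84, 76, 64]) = [-74, -60, -16.84, -15, 11, 40, 64, 76]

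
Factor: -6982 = -1*2^1*3491^1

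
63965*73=4669445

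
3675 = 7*525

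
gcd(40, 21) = 1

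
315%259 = 56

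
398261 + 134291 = 532552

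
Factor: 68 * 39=2^2 * 3^1 * 13^1 * 17^1=2652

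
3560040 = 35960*99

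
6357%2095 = 72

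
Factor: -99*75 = -1*3^3*5^2*11^1 = -7425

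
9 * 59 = 531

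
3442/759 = 4+406/759 ≈ 4.53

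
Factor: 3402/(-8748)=-1*2^(-1)*3^(-2)*7^1=-7/18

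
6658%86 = 36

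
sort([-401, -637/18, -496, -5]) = [-496, -401, -637/18, -5]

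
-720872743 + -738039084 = -1458911827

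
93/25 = 3 + 18/25 = 3.72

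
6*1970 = 11820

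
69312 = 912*76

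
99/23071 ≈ 0.00429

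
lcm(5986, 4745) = 389090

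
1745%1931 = 1745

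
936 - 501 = 435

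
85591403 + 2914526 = 88505929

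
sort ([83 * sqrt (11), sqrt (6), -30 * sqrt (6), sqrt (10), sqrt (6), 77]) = [-30 * sqrt (6), sqrt (6), sqrt (6), sqrt (10), 77, 83 * sqrt (11)]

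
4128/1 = 4128 = 4128.00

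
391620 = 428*915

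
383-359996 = -359613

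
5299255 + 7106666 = 12405921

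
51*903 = 46053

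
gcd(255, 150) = 15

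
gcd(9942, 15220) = 2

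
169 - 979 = -810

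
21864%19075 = 2789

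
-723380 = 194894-918274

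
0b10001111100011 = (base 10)9187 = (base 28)bk3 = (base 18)1a67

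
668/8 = 167/2 = 83.50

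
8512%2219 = 1855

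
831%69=3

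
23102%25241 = 23102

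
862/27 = 31 + 25/27 ≈ 31.93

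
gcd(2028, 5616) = 156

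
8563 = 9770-1207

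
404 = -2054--2458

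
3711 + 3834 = 7545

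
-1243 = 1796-3039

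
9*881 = 7929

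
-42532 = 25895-68427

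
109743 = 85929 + 23814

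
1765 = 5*353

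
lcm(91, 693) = 9009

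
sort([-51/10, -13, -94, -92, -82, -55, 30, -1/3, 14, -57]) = [-94, -92, -82, -57, -55, -13, -51/10, -1/3, 14, 30]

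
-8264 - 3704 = -11968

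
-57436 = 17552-74988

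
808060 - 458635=349425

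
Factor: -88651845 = -1*3^2*5^1*691^1*2851^1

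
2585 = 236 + 2349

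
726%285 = 156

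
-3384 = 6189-9573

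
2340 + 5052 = 7392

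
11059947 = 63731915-52671968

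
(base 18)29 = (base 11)41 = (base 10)45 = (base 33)1c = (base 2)101101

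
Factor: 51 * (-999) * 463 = -1 * 3^4 * 17^1 * 37^1 * 463^1 = -23589387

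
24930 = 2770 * 9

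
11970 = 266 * 45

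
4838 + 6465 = 11303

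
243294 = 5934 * 41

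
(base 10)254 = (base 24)ae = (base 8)376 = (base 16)fe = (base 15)11e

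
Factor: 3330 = 2^1*3^2*5^1*37^1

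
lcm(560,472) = 33040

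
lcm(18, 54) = 54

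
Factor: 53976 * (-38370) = -1 * 2^4 * 3^2 * 5^1 * 13^1 * 173^1 * 1279^1 = -2071059120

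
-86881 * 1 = -86881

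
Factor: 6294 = 2^1*3^1*1049^1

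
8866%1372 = 634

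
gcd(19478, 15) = 1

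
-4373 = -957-3416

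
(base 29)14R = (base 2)1111011000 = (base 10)984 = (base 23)1JI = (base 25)1E9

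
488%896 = 488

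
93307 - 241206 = -147899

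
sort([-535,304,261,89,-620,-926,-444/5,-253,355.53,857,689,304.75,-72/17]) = [-926,-620,-535,-253,-444/5,-72/17,89,261,304,304.75,355.53,689,857]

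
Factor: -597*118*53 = -1*2^1*3^1*53^1*59^1*199^1 = -3733638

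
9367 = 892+8475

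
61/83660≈0.000729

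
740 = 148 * 5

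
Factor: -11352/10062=-1*2^2*3^(-1)*11^1*13^(-1)=-44/39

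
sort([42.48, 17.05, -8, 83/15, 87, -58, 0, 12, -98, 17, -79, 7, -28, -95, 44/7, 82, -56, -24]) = [-98, -95, -79, -58, -56, -28, -24, -8, 0, 83/15, 44/7, 7, 12, 17, 17.05, 42.48, 82, 87]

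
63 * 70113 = 4417119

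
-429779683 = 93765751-523545434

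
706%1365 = 706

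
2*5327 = 10654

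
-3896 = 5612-9508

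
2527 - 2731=-204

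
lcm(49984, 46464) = 3298944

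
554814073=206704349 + 348109724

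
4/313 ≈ 0.0128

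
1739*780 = 1356420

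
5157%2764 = 2393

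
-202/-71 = 2 + 60/71 ≈ 2.85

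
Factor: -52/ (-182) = 2^1*7^ (-1) = 2/7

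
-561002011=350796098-911798109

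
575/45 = 115/9 ≈ 12.78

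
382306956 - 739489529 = -357182573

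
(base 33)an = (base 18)11b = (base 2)101100001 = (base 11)2a1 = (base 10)353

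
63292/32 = 1977 + 7/8 ≈ 1977.88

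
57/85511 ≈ 0.000667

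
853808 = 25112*34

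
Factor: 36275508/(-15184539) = -1 * 2^2 * 23^1 * 193^1 * 227^1 * 1687171^(-1) = -4030612/1687171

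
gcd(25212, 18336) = 2292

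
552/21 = 26+2/7 ≈ 26.29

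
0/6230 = 0 = 0.00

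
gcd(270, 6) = 6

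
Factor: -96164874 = -1*2^1*3^3*13^1*136987^1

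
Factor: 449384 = 2^3 * 13^1 * 29^1 * 149^1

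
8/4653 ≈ 0.00172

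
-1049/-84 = 12 + 41/84≈12.49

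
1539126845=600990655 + 938136190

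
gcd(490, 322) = 14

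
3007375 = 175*17185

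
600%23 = 2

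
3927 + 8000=11927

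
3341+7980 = 11321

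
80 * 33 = 2640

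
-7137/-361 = 19 + 278/361 ≈ 19.77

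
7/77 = 1/11≈0.0909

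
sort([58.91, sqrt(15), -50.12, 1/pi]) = [-50.12, 1/pi, sqrt(15), 58.91]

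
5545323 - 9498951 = -3953628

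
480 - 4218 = -3738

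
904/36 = 226/9 ≈ 25.11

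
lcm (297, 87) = 8613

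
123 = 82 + 41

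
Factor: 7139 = 11^2 * 59^1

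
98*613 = 60074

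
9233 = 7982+1251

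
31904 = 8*3988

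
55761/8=6970 + 1/8 ≈ 6970.13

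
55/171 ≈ 0.322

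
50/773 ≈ 0.0647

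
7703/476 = 16 + 87/476 ≈ 16.18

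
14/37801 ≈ 0.000370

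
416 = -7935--8351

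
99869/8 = 12483 + 5/8≈12483.63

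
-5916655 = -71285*83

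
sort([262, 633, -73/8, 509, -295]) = [-295, -73/8, 262, 509, 633]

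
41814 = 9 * 4646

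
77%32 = 13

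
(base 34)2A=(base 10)78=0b1001110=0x4E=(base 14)58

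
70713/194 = 729/2 = 364.50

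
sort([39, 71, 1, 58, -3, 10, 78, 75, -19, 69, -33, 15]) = [-33, -19, -3, 1, 10, 15, 39, 58, 69, 71, 75, 78]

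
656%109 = 2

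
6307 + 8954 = 15261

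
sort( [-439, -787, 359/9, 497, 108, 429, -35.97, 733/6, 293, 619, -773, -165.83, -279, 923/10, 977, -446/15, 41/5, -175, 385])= [-787, -773, -439, -279, -175, -165.83, -35.97, -446/15, 41/5, 359/9, 923/10, 108, 733/6, 293, 385, 429, 497, 619, 977]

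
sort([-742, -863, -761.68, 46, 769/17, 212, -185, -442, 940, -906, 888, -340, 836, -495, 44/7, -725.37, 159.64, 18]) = [-906, -863, -761.68, -742, -725.37, -495, -442, -340, -185, 44/7, 18, 769/17, 46, 159.64, 212, 836, 888, 940]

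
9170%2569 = 1463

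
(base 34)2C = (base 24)38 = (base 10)80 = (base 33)2E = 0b1010000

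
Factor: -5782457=-1*47^1*123031^1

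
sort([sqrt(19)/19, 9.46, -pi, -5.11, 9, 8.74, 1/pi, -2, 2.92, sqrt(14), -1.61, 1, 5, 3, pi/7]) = [-5.11, -pi, -2, -1.61, sqrt(19)/19, 1/pi, pi/7, 1, 2.92, 3, sqrt(14), 5, 8.74, 9, 9.46]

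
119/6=19+5/6 ≈ 19.83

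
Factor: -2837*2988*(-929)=2^2*3^2*83^1*929^1*2837^1=7875092124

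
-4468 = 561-5029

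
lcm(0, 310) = 0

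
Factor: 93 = 3^1 * 31^1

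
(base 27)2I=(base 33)26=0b1001000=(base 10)72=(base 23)33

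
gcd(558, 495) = 9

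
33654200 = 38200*881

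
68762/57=1206 + 20/57 ≈ 1206.35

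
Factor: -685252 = -1*2^2*163^1*1051^1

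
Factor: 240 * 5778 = 2^5 * 3^4 * 5^1 * 107^1 = 1386720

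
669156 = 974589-305433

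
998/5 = 199 + 3/5 = 199.60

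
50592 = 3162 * 16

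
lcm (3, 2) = 6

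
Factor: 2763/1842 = 2^(-1) * 3^1 = 3/2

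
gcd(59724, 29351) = 7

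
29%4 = 1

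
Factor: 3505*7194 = 2^1*3^1*5^1*11^1*109^1*701^1 = 25214970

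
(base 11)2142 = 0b101100001101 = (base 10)2829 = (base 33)2jo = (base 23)580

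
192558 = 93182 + 99376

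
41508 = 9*4612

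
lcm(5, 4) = 20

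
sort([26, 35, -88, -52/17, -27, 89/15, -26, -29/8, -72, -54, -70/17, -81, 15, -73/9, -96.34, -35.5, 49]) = [-96.34, -88, -81, -72, -54, -35.5, -27, -26, -73/9, -70/17, -29/8, -52/17, 89/15, 15, 26, 35, 49]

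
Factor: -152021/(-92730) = 2^(-1)*3^(-1)*5^(-1)*11^(-1)*541^1 = 541/330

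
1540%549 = 442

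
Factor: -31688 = -1 * 2^3 * 17^1 * 233^1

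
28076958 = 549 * 51142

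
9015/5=1803=1803.00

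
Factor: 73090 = 2^1 * 5^1 * 7309^1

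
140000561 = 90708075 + 49292486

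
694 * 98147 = 68114018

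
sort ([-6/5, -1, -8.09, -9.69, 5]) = [-9.69, -8.09, -6/5, -1, 5]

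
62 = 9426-9364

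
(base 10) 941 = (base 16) 3ad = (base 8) 1655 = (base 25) 1cg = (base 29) 13d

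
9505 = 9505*1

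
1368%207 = 126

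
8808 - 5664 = 3144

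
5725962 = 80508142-74782180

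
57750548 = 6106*9458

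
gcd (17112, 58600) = 8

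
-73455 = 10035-83490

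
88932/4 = 22233 = 22233.00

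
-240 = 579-819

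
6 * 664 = 3984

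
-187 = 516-703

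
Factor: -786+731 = -1*5^1*11^1 = -55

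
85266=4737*18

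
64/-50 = -1 - 7/25 = -1.28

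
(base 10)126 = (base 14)90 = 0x7e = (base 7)240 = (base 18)70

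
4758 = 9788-5030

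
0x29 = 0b101001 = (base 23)1i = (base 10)41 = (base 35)16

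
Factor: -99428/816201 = -1*2^2*3^(-2)*7^1*23^(-1)*53^1*67^1*3943^(-1)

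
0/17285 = 0 = 0.00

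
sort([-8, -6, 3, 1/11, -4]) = [-8, -6, -4, 1/11, 3]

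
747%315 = 117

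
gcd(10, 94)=2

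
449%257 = 192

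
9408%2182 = 680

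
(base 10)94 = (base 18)54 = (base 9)114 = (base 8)136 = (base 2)1011110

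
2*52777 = 105554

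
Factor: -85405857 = -1*3^1*28468619^1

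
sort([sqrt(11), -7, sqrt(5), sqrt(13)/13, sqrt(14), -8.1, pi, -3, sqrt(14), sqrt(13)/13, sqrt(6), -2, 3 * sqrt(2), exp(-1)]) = [-8.1, -7, -3, -2, sqrt(13)/13, sqrt(13)/13, exp(-1), sqrt(5), sqrt(6), pi, sqrt(11), sqrt(14), sqrt(14), 3 * sqrt(2)]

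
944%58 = 16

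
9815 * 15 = 147225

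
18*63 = 1134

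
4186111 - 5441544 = -1255433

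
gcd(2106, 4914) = 702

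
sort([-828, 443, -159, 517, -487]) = [-828, -487, -159, 443, 517]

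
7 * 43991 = 307937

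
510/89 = 5 + 65/89 ≈ 5.73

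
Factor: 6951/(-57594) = -1*2^(-1)*7^1*29^(-1) = -7/58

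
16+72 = 88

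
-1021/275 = -3-196/275 ≈ -3.71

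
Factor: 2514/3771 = 2^1*3^(-1) = 2/3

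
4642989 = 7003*663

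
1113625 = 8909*125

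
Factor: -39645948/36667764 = -1*3^(-1)*7^(-1)*227^(-1)*641^(-1)*3303829^1 = -3303829/3055647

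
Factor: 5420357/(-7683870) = -1 * 2^(-1) * 3^(-1) * 5^(-1) * 1523^1 * 3559^1 * 256129^(-1)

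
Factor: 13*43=13^1*43^1=559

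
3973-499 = 3474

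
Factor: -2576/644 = -1 * 2^2 = -4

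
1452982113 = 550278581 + 902703532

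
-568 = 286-854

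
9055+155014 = 164069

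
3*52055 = 156165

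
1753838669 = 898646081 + 855192588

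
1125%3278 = 1125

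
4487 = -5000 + 9487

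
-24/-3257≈0.00737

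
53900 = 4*13475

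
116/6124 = 29/1531 ≈ 0.0189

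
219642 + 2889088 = 3108730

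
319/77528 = 29/7048 ≈ 0.00411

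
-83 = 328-411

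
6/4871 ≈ 0.00123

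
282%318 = 282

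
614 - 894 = -280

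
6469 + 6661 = 13130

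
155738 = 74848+80890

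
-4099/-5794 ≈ 0.707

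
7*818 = 5726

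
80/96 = 5/6 ≈ 0.833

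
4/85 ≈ 0.0471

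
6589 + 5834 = 12423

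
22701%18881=3820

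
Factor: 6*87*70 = 2^2*3^2*5^1*7^1*29^1 = 36540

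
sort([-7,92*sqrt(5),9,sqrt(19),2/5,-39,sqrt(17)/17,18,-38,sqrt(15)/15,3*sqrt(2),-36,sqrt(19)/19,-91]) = [-91,-39,-38,-36,-7,sqrt(19)/19,sqrt(17)/17,sqrt(15)/15,2/5,3*sqrt(2),sqrt(19),9,18,92*sqrt(5)]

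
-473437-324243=-797680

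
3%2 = 1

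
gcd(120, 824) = 8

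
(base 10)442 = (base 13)280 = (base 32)dq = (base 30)em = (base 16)1ba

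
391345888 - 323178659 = 68167229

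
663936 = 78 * 8512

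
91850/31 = 2962 + 28/31 ≈ 2962.90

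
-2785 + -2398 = -5183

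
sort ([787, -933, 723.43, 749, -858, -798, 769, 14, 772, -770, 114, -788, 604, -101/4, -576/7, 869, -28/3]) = [-933, -858, -798, -788, -770, -576/7, -101/4, -28/3, 14, 114, 604, 723.43, 749, 769, 772, 787, 869]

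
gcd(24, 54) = 6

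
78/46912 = 39/23456 ≈ 0.00166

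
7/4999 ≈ 0.00140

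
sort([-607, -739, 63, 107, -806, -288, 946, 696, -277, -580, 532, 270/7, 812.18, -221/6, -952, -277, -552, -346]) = [-952, -806, -739, -607, -580, -552, -346, -288, -277, -277, -221/6, 270/7, 63, 107, 532, 696, 812.18, 946]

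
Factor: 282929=19^1 * 14891^1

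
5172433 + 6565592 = 11738025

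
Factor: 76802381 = 109^1*479^1*1471^1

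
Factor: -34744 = -1*2^3*43^1*101^1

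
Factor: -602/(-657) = 2^1*3^(-2)*7^1*43^1*73^(-1)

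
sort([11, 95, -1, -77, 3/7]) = [-77, -1, 3/7, 11, 95]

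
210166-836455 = -626289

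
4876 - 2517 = 2359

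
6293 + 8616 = 14909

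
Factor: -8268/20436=-1 * 53^1 * 131^(-1)=-53/131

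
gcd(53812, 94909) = 1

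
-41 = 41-82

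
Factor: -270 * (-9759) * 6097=2^1 * 3^4 * 5^1 * 7^1 * 13^1 * 67^1 * 3253^1=16065168210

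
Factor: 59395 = 5^1*7^1*1697^1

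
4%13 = 4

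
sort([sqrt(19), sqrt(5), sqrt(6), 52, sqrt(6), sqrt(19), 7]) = [sqrt(5), sqrt(6), sqrt(6), sqrt(19), sqrt(19), 7, 52]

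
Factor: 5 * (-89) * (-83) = 5^1 * 83^1 * 89^1 = 36935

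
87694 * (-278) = -24378932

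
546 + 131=677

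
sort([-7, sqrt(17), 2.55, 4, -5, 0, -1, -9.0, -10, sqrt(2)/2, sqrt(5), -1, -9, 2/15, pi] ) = [-10, -9.0, -9, -7, -5, -1, -1, 0, 2/15, sqrt(2)/2, sqrt(5), 2.55, pi, 4, sqrt(17)] 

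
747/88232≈0.00847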